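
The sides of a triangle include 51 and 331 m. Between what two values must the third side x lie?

By the triangle inequality, x must be less than 51 + 331 = 382 and greater than |51 − 331| = 280.

280 < x < 382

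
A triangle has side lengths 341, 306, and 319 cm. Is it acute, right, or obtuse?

Compare the square of the longest side to the sum of squares of the other two: 306² + 319² = 195397 > 116281 = 341².

acute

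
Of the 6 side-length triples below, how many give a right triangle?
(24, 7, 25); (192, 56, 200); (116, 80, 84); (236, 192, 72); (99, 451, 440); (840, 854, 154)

(24,7,25): 7²+24² = 625 = 25² → right
(192,56,200): 56²+192² = 40000 = 200² → right
(116,80,84): 80²+84² = 13456 = 116² → right
(236,192,72): 72²+192² = 42048 < 55696 = 236² → obtuse
(99,451,440): 99²+440² = 203401 = 451² → right
(840,854,154): 154²+840² = 729316 = 854² → right
5 of the 6 are right.

5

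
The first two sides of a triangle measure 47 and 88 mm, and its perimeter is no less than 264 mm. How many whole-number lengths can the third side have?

Triangle inequality: 41 < x < 135. Perimeter ≥ 264 gives x ≥ 264 − 47 − 88 = 129.
So 129 ≤ x < 135; integers 129 through 134: 6 values.

6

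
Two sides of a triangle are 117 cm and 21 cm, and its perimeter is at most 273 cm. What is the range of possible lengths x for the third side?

Triangle inequality alone gives 96 < x < 138.
The perimeter condition gives x ≤ 273 − 117 − 21 = 135.
Intersecting the two: 96 < x ≤ 135.

96 < x ≤ 135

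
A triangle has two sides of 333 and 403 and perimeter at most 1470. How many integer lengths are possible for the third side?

Triangle inequality: 70 < x < 736. Perimeter ≤ 1470 gives x ≤ 1470 − 333 − 403 = 734.
So 70 < x ≤ 734; integers 71 through 734: 664 values.

664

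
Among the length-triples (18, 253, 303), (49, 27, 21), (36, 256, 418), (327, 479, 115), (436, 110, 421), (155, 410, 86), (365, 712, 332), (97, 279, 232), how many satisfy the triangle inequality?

2

(18,253,303): 18+253 ≤ 303 → not valid
(21,27,49): 21+27 ≤ 49 → not valid
(36,256,418): 36+256 ≤ 418 → not valid
(115,327,479): 115+327 ≤ 479 → not valid
(110,421,436): 110+421 > 436 → valid
(86,155,410): 86+155 ≤ 410 → not valid
(332,365,712): 332+365 ≤ 712 → not valid
(97,232,279): 97+232 > 279 → valid
2 of the 8 triples form a triangle.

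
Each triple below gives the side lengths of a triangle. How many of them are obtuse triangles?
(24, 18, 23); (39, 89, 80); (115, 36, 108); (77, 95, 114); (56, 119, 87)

2

(24,18,23): 18²+23² = 853 > 576 = 24² → acute
(39,89,80): 39²+80² = 7921 = 89² → right
(115,36,108): 36²+108² = 12960 < 13225 = 115² → obtuse
(77,95,114): 77²+95² = 14954 > 12996 = 114² → acute
(56,119,87): 56²+87² = 10705 < 14161 = 119² → obtuse
2 of the 5 are obtuse.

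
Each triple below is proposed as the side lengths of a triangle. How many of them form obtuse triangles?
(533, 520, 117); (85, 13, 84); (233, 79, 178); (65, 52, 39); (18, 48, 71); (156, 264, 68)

1

(533,520,117): 117²+520² = 284089 = 533² → right
(85,13,84): 13²+84² = 7225 = 85² → right
(233,79,178): 79²+178² = 37925 < 54289 = 233² → obtuse
(65,52,39): 39²+52² = 4225 = 65² → right
(18,48,71): 18+48 ≤ 71, not a triangle
(156,264,68): 68+156 ≤ 264, not a triangle
1 of the 6 is obtuse.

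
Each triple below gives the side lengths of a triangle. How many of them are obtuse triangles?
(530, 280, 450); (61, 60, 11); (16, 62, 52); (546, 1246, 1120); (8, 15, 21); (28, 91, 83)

(530,280,450): 280²+450² = 280900 = 530² → right
(61,60,11): 11²+60² = 3721 = 61² → right
(16,62,52): 16²+52² = 2960 < 3844 = 62² → obtuse
(546,1246,1120): 546²+1120² = 1552516 = 1246² → right
(8,15,21): 8²+15² = 289 < 441 = 21² → obtuse
(28,91,83): 28²+83² = 7673 < 8281 = 91² → obtuse
3 of the 6 are obtuse.

3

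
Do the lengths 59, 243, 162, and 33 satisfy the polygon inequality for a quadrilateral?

A quadrilateral exists iff every side is shorter than the sum of the others — equivalently, the longest side is less than the sum of the rest.
Longest side 243 < 254 (sum of the remaining 3), so yes.

Yes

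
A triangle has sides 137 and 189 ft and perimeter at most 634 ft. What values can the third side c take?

52 < c ≤ 308

Triangle inequality alone gives 52 < c < 326.
The perimeter condition gives c ≤ 634 − 137 − 189 = 308.
Intersecting the two: 52 < c ≤ 308.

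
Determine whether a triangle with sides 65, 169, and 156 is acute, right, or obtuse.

Compare the square of the longest side to the sum of squares of the other two: 65² + 156² = 28561 = 169².

right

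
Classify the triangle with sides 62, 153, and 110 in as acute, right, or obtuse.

Compare the square of the longest side to the sum of squares of the other two: 62² + 110² = 15944 < 23409 = 153².

obtuse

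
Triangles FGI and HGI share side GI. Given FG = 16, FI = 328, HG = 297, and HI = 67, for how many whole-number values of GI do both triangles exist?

31

From triangle FGI: 312 < GI < 344.
From triangle HGI: 230 < GI < 364.
Intersection: 312 < GI < 344, so integers 313 through 343: 31 values.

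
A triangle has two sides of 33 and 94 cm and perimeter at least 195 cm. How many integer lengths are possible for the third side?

Triangle inequality: 61 < x < 127. Perimeter ≥ 195 gives x ≥ 195 − 33 − 94 = 68.
So 68 ≤ x < 127; integers 68 through 126: 59 values.

59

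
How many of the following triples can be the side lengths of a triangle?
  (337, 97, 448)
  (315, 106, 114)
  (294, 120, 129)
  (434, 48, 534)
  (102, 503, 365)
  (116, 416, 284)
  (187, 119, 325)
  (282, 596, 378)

(97,337,448): 97+337 ≤ 448 → not valid
(106,114,315): 106+114 ≤ 315 → not valid
(120,129,294): 120+129 ≤ 294 → not valid
(48,434,534): 48+434 ≤ 534 → not valid
(102,365,503): 102+365 ≤ 503 → not valid
(116,284,416): 116+284 ≤ 416 → not valid
(119,187,325): 119+187 ≤ 325 → not valid
(282,378,596): 282+378 > 596 → valid
1 of the 8 triples forms a triangle.

1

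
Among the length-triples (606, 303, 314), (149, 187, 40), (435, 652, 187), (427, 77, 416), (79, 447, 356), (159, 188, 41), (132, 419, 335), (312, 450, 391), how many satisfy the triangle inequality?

(303,314,606): 303+314 > 606 → valid
(40,149,187): 40+149 > 187 → valid
(187,435,652): 187+435 ≤ 652 → not valid
(77,416,427): 77+416 > 427 → valid
(79,356,447): 79+356 ≤ 447 → not valid
(41,159,188): 41+159 > 188 → valid
(132,335,419): 132+335 > 419 → valid
(312,391,450): 312+391 > 450 → valid
6 of the 8 triples form a triangle.

6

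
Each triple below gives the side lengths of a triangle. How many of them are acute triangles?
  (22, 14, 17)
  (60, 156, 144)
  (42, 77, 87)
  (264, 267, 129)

3

(22,14,17): 14²+17² = 485 > 484 = 22² → acute
(60,156,144): 60²+144² = 24336 = 156² → right
(42,77,87): 42²+77² = 7693 > 7569 = 87² → acute
(264,267,129): 129²+264² = 86337 > 71289 = 267² → acute
3 of the 4 are acute.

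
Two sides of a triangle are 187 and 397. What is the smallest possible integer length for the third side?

The third side must be strictly greater than |187 − 397| = 210.
The smallest integer above 210 is 211.

211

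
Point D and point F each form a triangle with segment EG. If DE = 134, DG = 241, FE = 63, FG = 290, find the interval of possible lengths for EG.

227 < EG < 353

From triangle DEG: |134 − 241| < EG < 134 + 241, i.e. 107 < EG < 375.
From triangle FEG: 227 < EG < 353.
Both must hold, so EG lies in the intersection.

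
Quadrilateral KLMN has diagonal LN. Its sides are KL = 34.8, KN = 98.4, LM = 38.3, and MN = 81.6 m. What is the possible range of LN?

63.6 < LN < 119.9

From triangle KLN: |34.8 − 98.4| < LN < 34.8 + 98.4, i.e. 63.6 < LN < 133.2.
From triangle MLN: 43.3 < LN < 119.9.
Both must hold, so LN lies in the intersection.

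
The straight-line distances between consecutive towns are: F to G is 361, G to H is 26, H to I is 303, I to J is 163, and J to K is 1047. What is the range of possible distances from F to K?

The maximum is all hops collinear in one direction: 361 + 26 + 303 + 163 + 1047 = 1900.
The longest hop is 1047; the others sum to 853. Folding the others back against it leaves at least 1047 − 853 = 194.

194 ≤ FK ≤ 1900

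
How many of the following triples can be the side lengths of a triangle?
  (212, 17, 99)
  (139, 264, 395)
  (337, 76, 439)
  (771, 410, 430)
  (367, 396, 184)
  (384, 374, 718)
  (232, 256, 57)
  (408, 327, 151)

(17,99,212): 17+99 ≤ 212 → not valid
(139,264,395): 139+264 > 395 → valid
(76,337,439): 76+337 ≤ 439 → not valid
(410,430,771): 410+430 > 771 → valid
(184,367,396): 184+367 > 396 → valid
(374,384,718): 374+384 > 718 → valid
(57,232,256): 57+232 > 256 → valid
(151,327,408): 151+327 > 408 → valid
6 of the 8 triples form a triangle.

6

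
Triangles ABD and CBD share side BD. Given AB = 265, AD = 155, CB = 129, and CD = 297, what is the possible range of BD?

168 < BD < 420

From triangle ABD: |265 − 155| < BD < 265 + 155, i.e. 110 < BD < 420.
From triangle CBD: 168 < BD < 426.
Both must hold, so BD lies in the intersection.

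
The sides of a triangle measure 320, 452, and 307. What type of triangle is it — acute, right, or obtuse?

Compare the square of the longest side to the sum of squares of the other two: 307² + 320² = 196649 < 204304 = 452².

obtuse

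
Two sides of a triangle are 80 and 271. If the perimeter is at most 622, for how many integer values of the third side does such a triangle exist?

80

Triangle inequality: 191 < x < 351. Perimeter ≤ 622 gives x ≤ 622 − 80 − 271 = 271.
So 191 < x ≤ 271; integers 192 through 271: 80 values.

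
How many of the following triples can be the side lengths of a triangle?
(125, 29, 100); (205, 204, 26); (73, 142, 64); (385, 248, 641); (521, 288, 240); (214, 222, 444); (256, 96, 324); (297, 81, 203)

(29,100,125): 29+100 > 125 → valid
(26,204,205): 26+204 > 205 → valid
(64,73,142): 64+73 ≤ 142 → not valid
(248,385,641): 248+385 ≤ 641 → not valid
(240,288,521): 240+288 > 521 → valid
(214,222,444): 214+222 ≤ 444 → not valid
(96,256,324): 96+256 > 324 → valid
(81,203,297): 81+203 ≤ 297 → not valid
4 of the 8 triples form a triangle.

4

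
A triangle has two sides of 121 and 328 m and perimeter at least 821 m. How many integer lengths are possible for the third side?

Triangle inequality: 207 < x < 449. Perimeter ≥ 821 gives x ≥ 821 − 121 − 328 = 372.
So 372 ≤ x < 449; integers 372 through 448: 77 values.

77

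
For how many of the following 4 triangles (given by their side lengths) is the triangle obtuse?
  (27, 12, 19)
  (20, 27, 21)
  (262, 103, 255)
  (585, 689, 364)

(27,12,19): 12²+19² = 505 < 729 = 27² → obtuse
(20,27,21): 20²+21² = 841 > 729 = 27² → acute
(262,103,255): 103²+255² = 75634 > 68644 = 262² → acute
(585,689,364): 364²+585² = 474721 = 689² → right
1 of the 4 is obtuse.

1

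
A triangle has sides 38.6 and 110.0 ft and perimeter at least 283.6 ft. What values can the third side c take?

Triangle inequality alone gives 71.4 < c < 148.6.
The perimeter condition gives c ≥ 283.6 − 38.6 − 110.0 = 135.0.
Intersecting the two: 135.0 ≤ c < 148.6.

135.0 ≤ c < 148.6 ft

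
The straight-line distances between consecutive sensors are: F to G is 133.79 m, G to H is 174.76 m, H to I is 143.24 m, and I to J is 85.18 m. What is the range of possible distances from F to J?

0 ≤ FJ ≤ 536.97 m

The maximum is all hops collinear in one direction: 133.79 + 174.76 + 143.24 + 85.18 = 536.97.
The longest hop is 174.76; the others sum to 362.21. Since 174.76 ≤ 362.21, the path can fold back on itself completely, so the minimum distance is 0.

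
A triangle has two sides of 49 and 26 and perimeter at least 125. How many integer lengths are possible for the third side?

25

Triangle inequality: 23 < x < 75. Perimeter ≥ 125 gives x ≥ 125 − 49 − 26 = 50.
So 50 ≤ x < 75; integers 50 through 74: 25 values.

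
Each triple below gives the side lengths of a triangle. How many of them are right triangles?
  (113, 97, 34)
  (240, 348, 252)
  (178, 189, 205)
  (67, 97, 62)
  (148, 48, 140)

(113,97,34): 34²+97² = 10565 < 12769 = 113² → obtuse
(240,348,252): 240²+252² = 121104 = 348² → right
(178,189,205): 178²+189² = 67405 > 42025 = 205² → acute
(67,97,62): 62²+67² = 8333 < 9409 = 97² → obtuse
(148,48,140): 48²+140² = 21904 = 148² → right
2 of the 5 are right.

2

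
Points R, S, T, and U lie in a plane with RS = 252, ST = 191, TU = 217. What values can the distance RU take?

0 ≤ RU ≤ 660

The maximum is all hops collinear in one direction: 252 + 191 + 217 = 660.
The longest hop is 252; the others sum to 408. Since 252 ≤ 408, the path can fold back on itself completely, so the minimum distance is 0.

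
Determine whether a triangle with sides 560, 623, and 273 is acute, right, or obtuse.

right

Compare the square of the longest side to the sum of squares of the other two: 273² + 560² = 388129 = 623².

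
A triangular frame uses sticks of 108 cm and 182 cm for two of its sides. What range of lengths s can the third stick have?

74 < s < 290 (cm)

By the triangle inequality, s must be less than 108 + 182 = 290 and greater than |108 − 182| = 74.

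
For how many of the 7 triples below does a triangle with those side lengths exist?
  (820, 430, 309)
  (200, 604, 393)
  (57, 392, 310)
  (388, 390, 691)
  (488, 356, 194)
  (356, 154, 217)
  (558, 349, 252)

4

(309,430,820): 309+430 ≤ 820 → not valid
(200,393,604): 200+393 ≤ 604 → not valid
(57,310,392): 57+310 ≤ 392 → not valid
(388,390,691): 388+390 > 691 → valid
(194,356,488): 194+356 > 488 → valid
(154,217,356): 154+217 > 356 → valid
(252,349,558): 252+349 > 558 → valid
4 of the 7 triples form a triangle.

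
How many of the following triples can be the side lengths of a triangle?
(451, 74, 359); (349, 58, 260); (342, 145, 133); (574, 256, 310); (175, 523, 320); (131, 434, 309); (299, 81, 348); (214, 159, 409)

(74,359,451): 74+359 ≤ 451 → not valid
(58,260,349): 58+260 ≤ 349 → not valid
(133,145,342): 133+145 ≤ 342 → not valid
(256,310,574): 256+310 ≤ 574 → not valid
(175,320,523): 175+320 ≤ 523 → not valid
(131,309,434): 131+309 > 434 → valid
(81,299,348): 81+299 > 348 → valid
(159,214,409): 159+214 ≤ 409 → not valid
2 of the 8 triples form a triangle.

2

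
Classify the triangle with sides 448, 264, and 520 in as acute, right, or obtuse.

right

Compare the square of the longest side to the sum of squares of the other two: 264² + 448² = 270400 = 520².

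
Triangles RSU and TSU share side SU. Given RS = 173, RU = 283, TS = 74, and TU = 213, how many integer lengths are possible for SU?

147

From triangle RSU: 110 < SU < 456.
From triangle TSU: 139 < SU < 287.
Intersection: 139 < SU < 287, so integers 140 through 286: 147 values.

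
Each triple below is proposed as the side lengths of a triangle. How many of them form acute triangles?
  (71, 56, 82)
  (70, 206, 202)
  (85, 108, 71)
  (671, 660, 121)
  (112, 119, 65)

(71,56,82): 56²+71² = 8177 > 6724 = 82² → acute
(70,206,202): 70²+202² = 45704 > 42436 = 206² → acute
(85,108,71): 71²+85² = 12266 > 11664 = 108² → acute
(671,660,121): 121²+660² = 450241 = 671² → right
(112,119,65): 65²+112² = 16769 > 14161 = 119² → acute
4 of the 5 are acute.

4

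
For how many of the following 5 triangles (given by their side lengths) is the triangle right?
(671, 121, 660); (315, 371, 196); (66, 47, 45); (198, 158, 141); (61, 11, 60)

(671,121,660): 121²+660² = 450241 = 671² → right
(315,371,196): 196²+315² = 137641 = 371² → right
(66,47,45): 45²+47² = 4234 < 4356 = 66² → obtuse
(198,158,141): 141²+158² = 44845 > 39204 = 198² → acute
(61,11,60): 11²+60² = 3721 = 61² → right
3 of the 5 are right.

3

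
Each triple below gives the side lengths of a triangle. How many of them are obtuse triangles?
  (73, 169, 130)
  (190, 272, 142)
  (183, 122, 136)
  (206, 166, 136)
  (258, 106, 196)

4

(73,169,130): 73²+130² = 22229 < 28561 = 169² → obtuse
(190,272,142): 142²+190² = 56264 < 73984 = 272² → obtuse
(183,122,136): 122²+136² = 33380 < 33489 = 183² → obtuse
(206,166,136): 136²+166² = 46052 > 42436 = 206² → acute
(258,106,196): 106²+196² = 49652 < 66564 = 258² → obtuse
4 of the 5 are obtuse.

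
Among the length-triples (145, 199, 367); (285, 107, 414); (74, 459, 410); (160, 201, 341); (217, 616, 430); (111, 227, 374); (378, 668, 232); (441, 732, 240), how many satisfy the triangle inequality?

(145,199,367): 145+199 ≤ 367 → not valid
(107,285,414): 107+285 ≤ 414 → not valid
(74,410,459): 74+410 > 459 → valid
(160,201,341): 160+201 > 341 → valid
(217,430,616): 217+430 > 616 → valid
(111,227,374): 111+227 ≤ 374 → not valid
(232,378,668): 232+378 ≤ 668 → not valid
(240,441,732): 240+441 ≤ 732 → not valid
3 of the 8 triples form a triangle.

3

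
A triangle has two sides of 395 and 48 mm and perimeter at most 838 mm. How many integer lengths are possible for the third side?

Triangle inequality: 347 < x < 443. Perimeter ≤ 838 gives x ≤ 838 − 395 − 48 = 395.
So 347 < x ≤ 395; integers 348 through 395: 48 values.

48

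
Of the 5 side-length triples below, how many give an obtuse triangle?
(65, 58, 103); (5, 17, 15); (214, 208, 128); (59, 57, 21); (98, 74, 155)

(65,58,103): 58²+65² = 7589 < 10609 = 103² → obtuse
(5,17,15): 5²+15² = 250 < 289 = 17² → obtuse
(214,208,128): 128²+208² = 59648 > 45796 = 214² → acute
(59,57,21): 21²+57² = 3690 > 3481 = 59² → acute
(98,74,155): 74²+98² = 15080 < 24025 = 155² → obtuse
3 of the 5 are obtuse.

3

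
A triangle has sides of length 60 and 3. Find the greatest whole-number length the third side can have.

The third side must be strictly less than 60 + 3 = 63.
The largest integer below 63 is 62.

62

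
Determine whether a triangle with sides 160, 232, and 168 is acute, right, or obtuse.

right

Compare the square of the longest side to the sum of squares of the other two: 160² + 168² = 53824 = 232².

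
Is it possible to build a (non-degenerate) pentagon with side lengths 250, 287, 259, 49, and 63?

Yes

A pentagon exists iff every side is shorter than the sum of the others — equivalently, the longest side is less than the sum of the rest.
Longest side 287 < 621 (sum of the remaining 4), so yes.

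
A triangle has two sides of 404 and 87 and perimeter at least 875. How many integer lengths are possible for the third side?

107

Triangle inequality: 317 < x < 491. Perimeter ≥ 875 gives x ≥ 875 − 404 − 87 = 384.
So 384 ≤ x < 491; integers 384 through 490: 107 values.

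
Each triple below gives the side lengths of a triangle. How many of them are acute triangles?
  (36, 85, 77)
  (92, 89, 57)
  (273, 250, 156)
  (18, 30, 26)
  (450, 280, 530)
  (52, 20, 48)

(36,85,77): 36²+77² = 7225 = 85² → right
(92,89,57): 57²+89² = 11170 > 8464 = 92² → acute
(273,250,156): 156²+250² = 86836 > 74529 = 273² → acute
(18,30,26): 18²+26² = 1000 > 900 = 30² → acute
(450,280,530): 280²+450² = 280900 = 530² → right
(52,20,48): 20²+48² = 2704 = 52² → right
3 of the 6 are acute.

3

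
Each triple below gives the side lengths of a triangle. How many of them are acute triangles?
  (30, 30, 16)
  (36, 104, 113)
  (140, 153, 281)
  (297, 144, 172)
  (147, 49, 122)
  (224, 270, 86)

1

(30,30,16): 16²+30² = 1156 > 900 = 30² → acute
(36,104,113): 36²+104² = 12112 < 12769 = 113² → obtuse
(140,153,281): 140²+153² = 43009 < 78961 = 281² → obtuse
(297,144,172): 144²+172² = 50320 < 88209 = 297² → obtuse
(147,49,122): 49²+122² = 17285 < 21609 = 147² → obtuse
(224,270,86): 86²+224² = 57572 < 72900 = 270² → obtuse
1 of the 6 is acute.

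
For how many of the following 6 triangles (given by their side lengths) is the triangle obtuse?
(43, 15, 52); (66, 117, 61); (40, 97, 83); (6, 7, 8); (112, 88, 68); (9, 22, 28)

5

(43,15,52): 15²+43² = 2074 < 2704 = 52² → obtuse
(66,117,61): 61²+66² = 8077 < 13689 = 117² → obtuse
(40,97,83): 40²+83² = 8489 < 9409 = 97² → obtuse
(6,7,8): 6²+7² = 85 > 64 = 8² → acute
(112,88,68): 68²+88² = 12368 < 12544 = 112² → obtuse
(9,22,28): 9²+22² = 565 < 784 = 28² → obtuse
5 of the 6 are obtuse.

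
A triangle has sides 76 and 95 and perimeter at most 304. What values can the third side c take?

Triangle inequality alone gives 19 < c < 171.
The perimeter condition gives c ≤ 304 − 76 − 95 = 133.
Intersecting the two: 19 < c ≤ 133.

19 < c ≤ 133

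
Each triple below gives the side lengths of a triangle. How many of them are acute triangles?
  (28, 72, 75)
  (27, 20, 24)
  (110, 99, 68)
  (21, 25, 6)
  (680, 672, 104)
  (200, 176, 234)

(28,72,75): 28²+72² = 5968 > 5625 = 75² → acute
(27,20,24): 20²+24² = 976 > 729 = 27² → acute
(110,99,68): 68²+99² = 14425 > 12100 = 110² → acute
(21,25,6): 6²+21² = 477 < 625 = 25² → obtuse
(680,672,104): 104²+672² = 462400 = 680² → right
(200,176,234): 176²+200² = 70976 > 54756 = 234² → acute
4 of the 6 are acute.

4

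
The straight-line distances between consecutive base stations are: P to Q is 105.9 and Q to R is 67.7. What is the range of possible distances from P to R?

38.2 ≤ PR ≤ 173.6

By the triangle inequality, |105.9 − 67.7| ≤ PR ≤ 105.9 + 67.7.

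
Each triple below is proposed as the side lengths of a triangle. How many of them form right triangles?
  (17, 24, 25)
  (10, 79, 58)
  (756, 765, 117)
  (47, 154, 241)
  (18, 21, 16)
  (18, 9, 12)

(17,24,25): 17²+24² = 865 > 625 = 25² → acute
(10,79,58): 10+58 ≤ 79, not a triangle
(756,765,117): 117²+756² = 585225 = 765² → right
(47,154,241): 47+154 ≤ 241, not a triangle
(18,21,16): 16²+18² = 580 > 441 = 21² → acute
(18,9,12): 9²+12² = 225 < 324 = 18² → obtuse
1 of the 6 is right.

1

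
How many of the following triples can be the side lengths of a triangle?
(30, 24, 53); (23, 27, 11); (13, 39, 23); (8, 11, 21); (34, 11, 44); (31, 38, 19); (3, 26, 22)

(24,30,53): 24+30 > 53 → valid
(11,23,27): 11+23 > 27 → valid
(13,23,39): 13+23 ≤ 39 → not valid
(8,11,21): 8+11 ≤ 21 → not valid
(11,34,44): 11+34 > 44 → valid
(19,31,38): 19+31 > 38 → valid
(3,22,26): 3+22 ≤ 26 → not valid
4 of the 7 triples form a triangle.

4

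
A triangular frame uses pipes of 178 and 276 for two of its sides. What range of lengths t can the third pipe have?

By the triangle inequality, t must be less than 178 + 276 = 454 and greater than |178 − 276| = 98.

98 < t < 454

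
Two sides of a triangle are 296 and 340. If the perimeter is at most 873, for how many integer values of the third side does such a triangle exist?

193

Triangle inequality: 44 < x < 636. Perimeter ≤ 873 gives x ≤ 873 − 296 − 340 = 237.
So 44 < x ≤ 237; integers 45 through 237: 193 values.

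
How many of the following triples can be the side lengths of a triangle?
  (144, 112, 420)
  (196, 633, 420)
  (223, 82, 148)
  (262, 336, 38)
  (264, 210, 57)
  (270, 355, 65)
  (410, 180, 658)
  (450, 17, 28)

2

(112,144,420): 112+144 ≤ 420 → not valid
(196,420,633): 196+420 ≤ 633 → not valid
(82,148,223): 82+148 > 223 → valid
(38,262,336): 38+262 ≤ 336 → not valid
(57,210,264): 57+210 > 264 → valid
(65,270,355): 65+270 ≤ 355 → not valid
(180,410,658): 180+410 ≤ 658 → not valid
(17,28,450): 17+28 ≤ 450 → not valid
2 of the 8 triples form a triangle.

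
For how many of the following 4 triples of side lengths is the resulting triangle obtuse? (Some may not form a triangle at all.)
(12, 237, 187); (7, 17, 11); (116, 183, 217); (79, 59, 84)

(12,237,187): 12+187 ≤ 237, not a triangle
(7,17,11): 7²+11² = 170 < 289 = 17² → obtuse
(116,183,217): 116²+183² = 46945 < 47089 = 217² → obtuse
(79,59,84): 59²+79² = 9722 > 7056 = 84² → acute
2 of the 4 are obtuse.

2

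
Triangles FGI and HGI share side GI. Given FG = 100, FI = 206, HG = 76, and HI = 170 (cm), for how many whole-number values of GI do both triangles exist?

139

From triangle FGI: 106 < GI < 306.
From triangle HGI: 94 < GI < 246.
Intersection: 106 < GI < 246, so integers 107 through 245: 139 values.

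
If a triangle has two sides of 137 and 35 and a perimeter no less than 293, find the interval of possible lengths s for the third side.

121 ≤ s < 172

Triangle inequality alone gives 102 < s < 172.
The perimeter condition gives s ≥ 293 − 137 − 35 = 121.
Intersecting the two: 121 ≤ s < 172.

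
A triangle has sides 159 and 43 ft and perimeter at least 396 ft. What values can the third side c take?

Triangle inequality alone gives 116 < c < 202.
The perimeter condition gives c ≥ 396 − 159 − 43 = 194.
Intersecting the two: 194 ≤ c < 202.

194 ≤ c < 202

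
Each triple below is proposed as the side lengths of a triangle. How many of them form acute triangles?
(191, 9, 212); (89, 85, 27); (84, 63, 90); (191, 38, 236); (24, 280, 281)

3

(191,9,212): 9+191 ≤ 212, not a triangle
(89,85,27): 27²+85² = 7954 > 7921 = 89² → acute
(84,63,90): 63²+84² = 11025 > 8100 = 90² → acute
(191,38,236): 38+191 ≤ 236, not a triangle
(24,280,281): 24²+280² = 78976 > 78961 = 281² → acute
3 of the 5 are acute.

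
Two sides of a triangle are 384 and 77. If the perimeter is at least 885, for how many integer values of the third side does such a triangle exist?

Triangle inequality: 307 < x < 461. Perimeter ≥ 885 gives x ≥ 885 − 384 − 77 = 424.
So 424 ≤ x < 461; integers 424 through 460: 37 values.

37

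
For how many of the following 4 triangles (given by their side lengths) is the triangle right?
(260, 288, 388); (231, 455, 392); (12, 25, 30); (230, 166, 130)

(260,288,388): 260²+288² = 150544 = 388² → right
(231,455,392): 231²+392² = 207025 = 455² → right
(12,25,30): 12²+25² = 769 < 900 = 30² → obtuse
(230,166,130): 130²+166² = 44456 < 52900 = 230² → obtuse
2 of the 4 are right.

2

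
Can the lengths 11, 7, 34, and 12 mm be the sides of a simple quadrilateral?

For a quadrilateral, each side must be shorter than the sum of the others.
Here the longest side is 34, but the remaining 3 sides sum to only 30.

No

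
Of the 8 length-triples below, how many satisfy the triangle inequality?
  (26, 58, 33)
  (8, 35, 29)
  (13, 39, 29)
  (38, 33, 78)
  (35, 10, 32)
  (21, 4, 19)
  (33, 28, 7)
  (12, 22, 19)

(26,33,58): 26+33 > 58 → valid
(8,29,35): 8+29 > 35 → valid
(13,29,39): 13+29 > 39 → valid
(33,38,78): 33+38 ≤ 78 → not valid
(10,32,35): 10+32 > 35 → valid
(4,19,21): 4+19 > 21 → valid
(7,28,33): 7+28 > 33 → valid
(12,19,22): 12+19 > 22 → valid
7 of the 8 triples form a triangle.

7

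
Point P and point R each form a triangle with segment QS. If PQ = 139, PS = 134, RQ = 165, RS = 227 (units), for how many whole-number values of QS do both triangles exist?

From triangle PQS: 5 < QS < 273.
From triangle RQS: 62 < QS < 392.
Intersection: 62 < QS < 273, so integers 63 through 272: 210 values.

210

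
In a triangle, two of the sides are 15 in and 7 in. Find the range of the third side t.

By the triangle inequality, t must be less than 15 + 7 = 22 and greater than |15 − 7| = 8.

8 < t < 22 (in)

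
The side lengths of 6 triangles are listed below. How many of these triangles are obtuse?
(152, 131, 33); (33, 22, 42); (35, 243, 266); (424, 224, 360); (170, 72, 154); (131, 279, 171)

(152,131,33): 33²+131² = 18250 < 23104 = 152² → obtuse
(33,22,42): 22²+33² = 1573 < 1764 = 42² → obtuse
(35,243,266): 35²+243² = 60274 < 70756 = 266² → obtuse
(424,224,360): 224²+360² = 179776 = 424² → right
(170,72,154): 72²+154² = 28900 = 170² → right
(131,279,171): 131²+171² = 46402 < 77841 = 279² → obtuse
4 of the 6 are obtuse.

4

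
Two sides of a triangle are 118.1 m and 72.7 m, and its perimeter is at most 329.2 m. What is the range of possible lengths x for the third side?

45.4 < x ≤ 138.4 m

Triangle inequality alone gives 45.4 < x < 190.8.
The perimeter condition gives x ≤ 329.2 − 118.1 − 72.7 = 138.4.
Intersecting the two: 45.4 < x ≤ 138.4.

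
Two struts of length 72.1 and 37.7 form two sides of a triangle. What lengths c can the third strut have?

By the triangle inequality, c must be less than 72.1 + 37.7 = 109.8 and greater than |72.1 − 37.7| = 34.4.

34.4 < c < 109.8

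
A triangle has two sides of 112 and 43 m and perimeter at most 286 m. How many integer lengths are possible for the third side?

Triangle inequality: 69 < x < 155. Perimeter ≤ 286 gives x ≤ 286 − 112 − 43 = 131.
So 69 < x ≤ 131; integers 70 through 131: 62 values.

62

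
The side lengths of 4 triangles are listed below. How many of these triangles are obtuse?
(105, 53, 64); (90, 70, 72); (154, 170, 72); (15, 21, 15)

(105,53,64): 53²+64² = 6905 < 11025 = 105² → obtuse
(90,70,72): 70²+72² = 10084 > 8100 = 90² → acute
(154,170,72): 72²+154² = 28900 = 170² → right
(15,21,15): 15²+15² = 450 > 441 = 21² → acute
1 of the 4 is obtuse.

1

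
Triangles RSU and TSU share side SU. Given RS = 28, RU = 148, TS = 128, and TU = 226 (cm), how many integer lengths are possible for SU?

From triangle RSU: 120 < SU < 176.
From triangle TSU: 98 < SU < 354.
Intersection: 120 < SU < 176, so integers 121 through 175: 55 values.

55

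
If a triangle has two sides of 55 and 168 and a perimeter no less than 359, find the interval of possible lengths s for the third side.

Triangle inequality alone gives 113 < s < 223.
The perimeter condition gives s ≥ 359 − 55 − 168 = 136.
Intersecting the two: 136 ≤ s < 223.

136 ≤ s < 223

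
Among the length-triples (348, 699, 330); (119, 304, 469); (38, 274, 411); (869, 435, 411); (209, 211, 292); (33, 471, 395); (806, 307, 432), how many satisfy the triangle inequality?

(330,348,699): 330+348 ≤ 699 → not valid
(119,304,469): 119+304 ≤ 469 → not valid
(38,274,411): 38+274 ≤ 411 → not valid
(411,435,869): 411+435 ≤ 869 → not valid
(209,211,292): 209+211 > 292 → valid
(33,395,471): 33+395 ≤ 471 → not valid
(307,432,806): 307+432 ≤ 806 → not valid
1 of the 7 triples forms a triangle.

1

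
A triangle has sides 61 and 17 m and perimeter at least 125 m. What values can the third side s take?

47 ≤ s < 78

Triangle inequality alone gives 44 < s < 78.
The perimeter condition gives s ≥ 125 − 61 − 17 = 47.
Intersecting the two: 47 ≤ s < 78.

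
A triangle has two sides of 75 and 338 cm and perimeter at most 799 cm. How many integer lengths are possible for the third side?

123

Triangle inequality: 263 < x < 413. Perimeter ≤ 799 gives x ≤ 799 − 75 − 338 = 386.
So 263 < x ≤ 386; integers 264 through 386: 123 values.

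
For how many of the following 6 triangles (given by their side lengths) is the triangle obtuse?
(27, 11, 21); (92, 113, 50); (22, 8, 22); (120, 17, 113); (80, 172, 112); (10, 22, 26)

5

(27,11,21): 11²+21² = 562 < 729 = 27² → obtuse
(92,113,50): 50²+92² = 10964 < 12769 = 113² → obtuse
(22,8,22): 8²+22² = 548 > 484 = 22² → acute
(120,17,113): 17²+113² = 13058 < 14400 = 120² → obtuse
(80,172,112): 80²+112² = 18944 < 29584 = 172² → obtuse
(10,22,26): 10²+22² = 584 < 676 = 26² → obtuse
5 of the 6 are obtuse.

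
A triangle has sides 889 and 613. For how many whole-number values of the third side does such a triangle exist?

The third side lies in the open interval (276, 1502).
Integers from 277 to 1501 inclusive: 1501 − 277 + 1 = 1225.

1225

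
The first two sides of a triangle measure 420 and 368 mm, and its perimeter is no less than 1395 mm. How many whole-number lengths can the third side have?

181

Triangle inequality: 52 < x < 788. Perimeter ≥ 1395 gives x ≥ 1395 − 420 − 368 = 607.
So 607 ≤ x < 788; integers 607 through 787: 181 values.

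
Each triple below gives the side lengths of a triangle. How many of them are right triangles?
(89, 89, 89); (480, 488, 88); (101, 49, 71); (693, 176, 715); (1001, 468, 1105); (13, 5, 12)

(89,89,89): 89²+89² = 15842 > 7921 = 89² → acute
(480,488,88): 88²+480² = 238144 = 488² → right
(101,49,71): 49²+71² = 7442 < 10201 = 101² → obtuse
(693,176,715): 176²+693² = 511225 = 715² → right
(1001,468,1105): 468²+1001² = 1221025 = 1105² → right
(13,5,12): 5²+12² = 169 = 13² → right
4 of the 6 are right.

4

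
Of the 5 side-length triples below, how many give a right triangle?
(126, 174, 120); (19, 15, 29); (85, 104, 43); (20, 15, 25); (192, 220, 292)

3

(126,174,120): 120²+126² = 30276 = 174² → right
(19,15,29): 15²+19² = 586 < 841 = 29² → obtuse
(85,104,43): 43²+85² = 9074 < 10816 = 104² → obtuse
(20,15,25): 15²+20² = 625 = 25² → right
(192,220,292): 192²+220² = 85264 = 292² → right
3 of the 5 are right.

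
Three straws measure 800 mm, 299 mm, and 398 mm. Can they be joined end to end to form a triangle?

The longest side is 800, but the other two sum to only 697.
697 < 800, so the triangle inequality fails.

No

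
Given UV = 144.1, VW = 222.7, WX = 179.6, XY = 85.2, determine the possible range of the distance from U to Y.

0 ≤ UY ≤ 631.6

The maximum is all hops collinear in one direction: 144.1 + 222.7 + 179.6 + 85.2 = 631.6.
The longest hop is 222.7; the others sum to 408.9. Since 222.7 ≤ 408.9, the path can fold back on itself completely, so the minimum distance is 0.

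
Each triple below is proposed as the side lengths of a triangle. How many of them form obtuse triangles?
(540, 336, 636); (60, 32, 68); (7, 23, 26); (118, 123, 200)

(540,336,636): 336²+540² = 404496 = 636² → right
(60,32,68): 32²+60² = 4624 = 68² → right
(7,23,26): 7²+23² = 578 < 676 = 26² → obtuse
(118,123,200): 118²+123² = 29053 < 40000 = 200² → obtuse
2 of the 4 are obtuse.

2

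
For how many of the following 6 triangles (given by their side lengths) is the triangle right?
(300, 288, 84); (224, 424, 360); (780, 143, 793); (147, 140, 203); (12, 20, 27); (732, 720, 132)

5

(300,288,84): 84²+288² = 90000 = 300² → right
(224,424,360): 224²+360² = 179776 = 424² → right
(780,143,793): 143²+780² = 628849 = 793² → right
(147,140,203): 140²+147² = 41209 = 203² → right
(12,20,27): 12²+20² = 544 < 729 = 27² → obtuse
(732,720,132): 132²+720² = 535824 = 732² → right
5 of the 6 are right.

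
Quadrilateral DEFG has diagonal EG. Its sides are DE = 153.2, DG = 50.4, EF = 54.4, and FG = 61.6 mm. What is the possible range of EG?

102.8 < EG < 116.0

From triangle DEG: |153.2 − 50.4| < EG < 153.2 + 50.4, i.e. 102.8 < EG < 203.6.
From triangle FEG: 7.2 < EG < 116.0.
Both must hold, so EG lies in the intersection.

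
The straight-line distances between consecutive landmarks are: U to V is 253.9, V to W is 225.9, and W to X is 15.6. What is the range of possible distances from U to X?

The maximum is all hops collinear in one direction: 253.9 + 225.9 + 15.6 = 495.4.
The longest hop is 253.9; the others sum to 241.5. Folding the others back against it leaves at least 253.9 − 241.5 = 12.4.

12.4 ≤ UX ≤ 495.4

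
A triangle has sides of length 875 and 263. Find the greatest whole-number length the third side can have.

The third side must be strictly less than 875 + 263 = 1138.
The largest integer below 1138 is 1137.

1137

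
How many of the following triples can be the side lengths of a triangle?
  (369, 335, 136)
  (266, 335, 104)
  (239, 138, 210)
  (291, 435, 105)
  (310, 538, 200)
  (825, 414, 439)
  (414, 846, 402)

(136,335,369): 136+335 > 369 → valid
(104,266,335): 104+266 > 335 → valid
(138,210,239): 138+210 > 239 → valid
(105,291,435): 105+291 ≤ 435 → not valid
(200,310,538): 200+310 ≤ 538 → not valid
(414,439,825): 414+439 > 825 → valid
(402,414,846): 402+414 ≤ 846 → not valid
4 of the 7 triples form a triangle.

4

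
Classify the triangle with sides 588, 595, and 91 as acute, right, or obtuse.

Compare the square of the longest side to the sum of squares of the other two: 91² + 588² = 354025 = 595².

right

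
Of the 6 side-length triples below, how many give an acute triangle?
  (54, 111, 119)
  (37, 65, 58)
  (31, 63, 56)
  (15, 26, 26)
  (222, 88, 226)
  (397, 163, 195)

(54,111,119): 54²+111² = 15237 > 14161 = 119² → acute
(37,65,58): 37²+58² = 4733 > 4225 = 65² → acute
(31,63,56): 31²+56² = 4097 > 3969 = 63² → acute
(15,26,26): 15²+26² = 901 > 676 = 26² → acute
(222,88,226): 88²+222² = 57028 > 51076 = 226² → acute
(397,163,195): 163+195 ≤ 397, not a triangle
5 of the 6 are acute.

5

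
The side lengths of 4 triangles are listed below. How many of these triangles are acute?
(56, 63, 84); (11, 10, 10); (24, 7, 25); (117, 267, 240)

(56,63,84): 56²+63² = 7105 > 7056 = 84² → acute
(11,10,10): 10²+10² = 200 > 121 = 11² → acute
(24,7,25): 7²+24² = 625 = 25² → right
(117,267,240): 117²+240² = 71289 = 267² → right
2 of the 4 are acute.

2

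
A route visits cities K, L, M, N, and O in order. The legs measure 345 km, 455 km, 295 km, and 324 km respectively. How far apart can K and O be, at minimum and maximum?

The maximum is all hops collinear in one direction: 345 + 455 + 295 + 324 = 1419.
The longest hop is 455; the others sum to 964. Since 455 ≤ 964, the path can fold back on itself completely, so the minimum distance is 0.

0 ≤ KO ≤ 1419 km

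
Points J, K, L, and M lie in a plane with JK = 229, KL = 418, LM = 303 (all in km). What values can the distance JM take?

0 ≤ JM ≤ 950 km

The maximum is all hops collinear in one direction: 229 + 418 + 303 = 950.
The longest hop is 418; the others sum to 532. Since 418 ≤ 532, the path can fold back on itself completely, so the minimum distance is 0.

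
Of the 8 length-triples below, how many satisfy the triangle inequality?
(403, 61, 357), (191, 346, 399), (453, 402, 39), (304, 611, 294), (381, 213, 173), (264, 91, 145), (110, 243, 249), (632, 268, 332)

4

(61,357,403): 61+357 > 403 → valid
(191,346,399): 191+346 > 399 → valid
(39,402,453): 39+402 ≤ 453 → not valid
(294,304,611): 294+304 ≤ 611 → not valid
(173,213,381): 173+213 > 381 → valid
(91,145,264): 91+145 ≤ 264 → not valid
(110,243,249): 110+243 > 249 → valid
(268,332,632): 268+332 ≤ 632 → not valid
4 of the 8 triples form a triangle.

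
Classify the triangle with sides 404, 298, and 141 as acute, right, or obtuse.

Compare the square of the longest side to the sum of squares of the other two: 141² + 298² = 108685 < 163216 = 404².

obtuse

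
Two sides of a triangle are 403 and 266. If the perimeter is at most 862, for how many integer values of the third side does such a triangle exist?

Triangle inequality: 137 < x < 669. Perimeter ≤ 862 gives x ≤ 862 − 403 − 266 = 193.
So 137 < x ≤ 193; integers 138 through 193: 56 values.

56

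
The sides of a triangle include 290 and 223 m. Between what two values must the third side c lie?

67 < c < 513 (m)

By the triangle inequality, c must be less than 290 + 223 = 513 and greater than |290 − 223| = 67.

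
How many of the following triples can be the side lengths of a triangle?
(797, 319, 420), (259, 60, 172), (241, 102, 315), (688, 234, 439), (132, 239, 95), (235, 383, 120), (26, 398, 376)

(319,420,797): 319+420 ≤ 797 → not valid
(60,172,259): 60+172 ≤ 259 → not valid
(102,241,315): 102+241 > 315 → valid
(234,439,688): 234+439 ≤ 688 → not valid
(95,132,239): 95+132 ≤ 239 → not valid
(120,235,383): 120+235 ≤ 383 → not valid
(26,376,398): 26+376 > 398 → valid
2 of the 7 triples form a triangle.

2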